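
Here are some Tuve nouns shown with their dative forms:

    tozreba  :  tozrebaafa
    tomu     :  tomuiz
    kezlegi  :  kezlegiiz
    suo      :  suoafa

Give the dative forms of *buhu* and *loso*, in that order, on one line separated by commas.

The pattern is height harmony: -iz when the last vowel of the stem is a high vowel (*tomu*, *kezlegi*); -afa when the last vowel of the stem is a non-high vowel (*tozreba*, *suo*).
The last vowel of *buhu* is /u/, which is a high vowel, so the suffix is -iz, giving *buhuiz*.
*loso* — last vowel /o/ (a non-high vowel) → -afa → *losoafa*.

buhuiz, losoafa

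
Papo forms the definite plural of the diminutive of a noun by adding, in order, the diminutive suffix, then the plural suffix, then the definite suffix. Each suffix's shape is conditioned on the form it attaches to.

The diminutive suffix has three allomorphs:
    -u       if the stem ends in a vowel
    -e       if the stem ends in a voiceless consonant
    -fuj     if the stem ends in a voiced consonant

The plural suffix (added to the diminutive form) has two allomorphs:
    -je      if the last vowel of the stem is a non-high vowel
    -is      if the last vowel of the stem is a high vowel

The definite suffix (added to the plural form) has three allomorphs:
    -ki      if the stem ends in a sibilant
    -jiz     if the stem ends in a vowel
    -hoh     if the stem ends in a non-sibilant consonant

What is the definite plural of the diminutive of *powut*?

powutejejiz

*powut*: final sound = /t/, a voiceless consonant → -e → *powute*.
Since the last vowel of the diminutive form *powute* is /e/ (a non-high vowel), it takes -je, giving *powuteje*.
The plural form *powuteje*: final sound = /e/, a vowel → -jiz → *powutejejiz*.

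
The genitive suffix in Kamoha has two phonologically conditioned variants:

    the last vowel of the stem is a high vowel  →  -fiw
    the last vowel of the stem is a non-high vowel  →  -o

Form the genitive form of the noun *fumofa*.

Since the last vowel of *fumofa* is /a/ (a non-high vowel), it takes -o, giving *fumofao*.

fumofao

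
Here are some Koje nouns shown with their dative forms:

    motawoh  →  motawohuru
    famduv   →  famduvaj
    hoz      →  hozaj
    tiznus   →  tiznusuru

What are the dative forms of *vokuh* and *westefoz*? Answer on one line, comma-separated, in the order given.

vokuhuru, westefozaj

Looking at the final consonant of each stem: -uru when the stem ends in a voiceless consonant (*motawoh*, *tiznus*); -aj when the stem ends in a voiced consonant (*famduv*, *hoz*).
*vokuh* — final consonant /h/ (voiceless) → -uru → *vokuhuru*.
The final consonant of *westefoz* is /z/, which is voiced, so the suffix is -aj, giving *westefozaj*.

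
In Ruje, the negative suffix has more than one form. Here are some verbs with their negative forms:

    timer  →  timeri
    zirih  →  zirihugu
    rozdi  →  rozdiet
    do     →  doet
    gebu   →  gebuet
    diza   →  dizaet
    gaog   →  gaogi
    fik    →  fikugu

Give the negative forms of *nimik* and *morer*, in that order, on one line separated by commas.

nimikugu, moreri

The pattern is voicing of the final sound: -ugu when the stem ends in a voiceless consonant (*zirih*, *fik*); -i when the stem ends in a voiced consonant (*timer*, *gaog*); -et when the stem ends in a vowel (*rozdi*, *do*, *gebu*, *diza*).
Since the final sound of *nimik* is /k/ (a voiceless consonant), it takes -ugu, giving *nimikugu*.
*morer* — final sound /r/ (a voiced consonant) → -i → *moreri*.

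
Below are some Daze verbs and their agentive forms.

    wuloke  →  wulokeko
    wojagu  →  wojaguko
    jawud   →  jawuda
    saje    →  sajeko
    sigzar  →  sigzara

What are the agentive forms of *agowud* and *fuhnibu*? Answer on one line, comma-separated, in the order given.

agowuda, fuhnibuko

The alternation tracks the final sound of the stem — -a when the stem ends in a consonant (*jawud*, *sigzar*); -ko when the stem ends in a vowel (*wuloke*, *wojagu*, *saje*).
The final sound of *agowud* is /d/, which is a consonant, so the suffix is -a, giving *agowuda*.
*fuhnibu*: final sound = /u/, a vowel → -ko → *fuhnibuko*.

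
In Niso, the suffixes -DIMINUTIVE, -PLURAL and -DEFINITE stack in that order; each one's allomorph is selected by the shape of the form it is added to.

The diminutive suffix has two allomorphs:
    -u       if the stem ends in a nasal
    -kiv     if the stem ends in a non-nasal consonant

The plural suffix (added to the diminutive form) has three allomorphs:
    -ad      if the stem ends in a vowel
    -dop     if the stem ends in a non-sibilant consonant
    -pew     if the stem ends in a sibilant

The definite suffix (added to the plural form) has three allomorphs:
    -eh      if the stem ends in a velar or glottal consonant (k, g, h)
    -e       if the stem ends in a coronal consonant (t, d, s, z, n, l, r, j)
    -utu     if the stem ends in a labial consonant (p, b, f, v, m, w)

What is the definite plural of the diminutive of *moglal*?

*moglal*: final consonant = /l/, non-nasal → -kiv → *moglalkiv*.
The diminutive form *moglalkiv* — final sound /v/ (a non-sibilant consonant) → -dop → *moglalkivdop*.
Since the final consonant of the plural form *moglalkivdop* is /p/ (labial), it takes -utu, giving *moglalkivdoputu*.

moglalkivdoputu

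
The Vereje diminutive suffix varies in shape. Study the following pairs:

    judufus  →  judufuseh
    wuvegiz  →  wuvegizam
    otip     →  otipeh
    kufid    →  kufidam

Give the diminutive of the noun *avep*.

The pattern is voicing of the final consonant: -eh when the stem ends in a voiceless consonant (*judufus*, *otip*); -am when the stem ends in a voiced consonant (*wuvegiz*, *kufid*).
*avep* — final consonant /p/ (voiceless) → -eh → *avepeh*.

avepeh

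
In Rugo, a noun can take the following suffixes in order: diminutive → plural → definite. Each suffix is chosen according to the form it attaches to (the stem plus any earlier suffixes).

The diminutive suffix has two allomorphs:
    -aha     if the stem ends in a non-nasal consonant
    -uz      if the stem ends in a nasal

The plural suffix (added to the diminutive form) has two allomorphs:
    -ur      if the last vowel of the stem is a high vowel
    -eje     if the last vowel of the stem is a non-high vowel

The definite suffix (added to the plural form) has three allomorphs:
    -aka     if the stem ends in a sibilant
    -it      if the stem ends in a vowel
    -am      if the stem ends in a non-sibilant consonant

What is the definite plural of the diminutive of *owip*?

*owip*: final consonant = /p/, non-nasal → -aha → *owipaha*.
The diminutive form *owipaha*: last vowel = /a/, a non-high vowel → -eje → *owipahaeje*.
Since the final sound of the plural form *owipahaeje* is /e/ (a vowel), it takes -it, giving *owipahaejeit*.

owipahaejeit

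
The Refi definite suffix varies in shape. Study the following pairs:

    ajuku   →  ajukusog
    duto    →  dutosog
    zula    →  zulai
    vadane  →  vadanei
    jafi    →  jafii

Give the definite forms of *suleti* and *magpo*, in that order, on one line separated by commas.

The pattern is rounding harmony: -sog when the last vowel of the stem is a rounded vowel (*ajuku*, *duto*); -i when the last vowel of the stem is an unrounded vowel (*zula*, *vadane*, *jafi*).
The last vowel of *suleti* is /i/, which is an unrounded vowel, so the suffix is -i, giving *suletii*.
*magpo* — last vowel /o/ (a rounded vowel) → -sog → *magposog*.

suletii, magposog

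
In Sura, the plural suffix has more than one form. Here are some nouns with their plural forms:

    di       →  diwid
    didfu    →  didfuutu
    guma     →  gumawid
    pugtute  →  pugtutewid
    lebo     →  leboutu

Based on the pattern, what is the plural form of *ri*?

riwid

The pattern is rounding harmony: -utu when the last vowel of the stem is a rounded vowel (*didfu*, *lebo*); -wid when the last vowel of the stem is an unrounded vowel (*di*, *guma*, *pugtute*).
*ri*: last vowel = /i/, an unrounded vowel → -wid → *riwid*.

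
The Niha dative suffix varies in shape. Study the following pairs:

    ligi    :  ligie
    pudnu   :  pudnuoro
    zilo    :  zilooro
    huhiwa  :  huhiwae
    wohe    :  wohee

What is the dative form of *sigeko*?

sigekooro

The suffix is conditioned by the last vowel: -oro when the last vowel of the stem is a rounded vowel (*pudnu*, *zilo*); -e when the last vowel of the stem is an unrounded vowel (*ligi*, *huhiwa*, *wohe*).
Since the last vowel of *sigeko* is /o/ (a rounded vowel), it takes -oro, giving *sigekooro*.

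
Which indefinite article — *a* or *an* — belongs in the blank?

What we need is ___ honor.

The indefinite article is chosen by the initial *sound* of the following word, not its spelling.
*honor* begins with the sound /ɒ/ (silent h) — a vowel sound.
So the article is *an*: What we need is an honor.

an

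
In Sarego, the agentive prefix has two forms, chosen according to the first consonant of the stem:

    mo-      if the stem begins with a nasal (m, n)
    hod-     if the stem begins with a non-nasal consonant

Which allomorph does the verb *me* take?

mo-

*me*: first consonant = /m/, a nasal → mo-.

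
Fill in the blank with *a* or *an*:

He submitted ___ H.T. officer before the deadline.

The indefinite article is chosen by the initial *sound* of the following word, not its spelling.
The initialism *H.T.* is read letter by letter; the first letter, H, is pronounced /eɪtʃ/, which begins with a vowel sound.
So the article is *an*: He submitted an H.T. officer before the deadline.

an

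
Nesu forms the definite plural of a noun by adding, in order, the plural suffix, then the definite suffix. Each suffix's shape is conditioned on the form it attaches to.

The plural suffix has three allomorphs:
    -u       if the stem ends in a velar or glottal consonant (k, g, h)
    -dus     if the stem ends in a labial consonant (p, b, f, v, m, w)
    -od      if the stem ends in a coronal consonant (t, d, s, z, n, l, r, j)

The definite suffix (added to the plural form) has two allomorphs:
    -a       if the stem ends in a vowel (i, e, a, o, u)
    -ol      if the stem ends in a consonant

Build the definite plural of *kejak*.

kejakua

*kejak* — final consonant /k/ (velar/glottal) → -u → *kejaku*.
The plural form *kejaku* — final sound /u/ (a vowel) → -a → *kejakua*.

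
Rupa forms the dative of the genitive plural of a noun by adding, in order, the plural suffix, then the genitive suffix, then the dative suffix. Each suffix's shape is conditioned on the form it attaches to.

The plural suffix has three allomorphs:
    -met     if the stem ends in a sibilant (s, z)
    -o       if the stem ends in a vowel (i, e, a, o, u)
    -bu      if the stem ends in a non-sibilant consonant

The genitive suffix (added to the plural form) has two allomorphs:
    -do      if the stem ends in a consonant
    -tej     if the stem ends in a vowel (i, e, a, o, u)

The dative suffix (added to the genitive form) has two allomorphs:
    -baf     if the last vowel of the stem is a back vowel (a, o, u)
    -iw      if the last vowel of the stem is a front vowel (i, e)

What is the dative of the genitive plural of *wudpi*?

*wudpi*: final sound = /i/, a vowel → -o → *wudpio*.
The plural form *wudpio*: final sound = /o/, a vowel → -tej → *wudpiotej*.
The genitive form *wudpiotej*: last vowel = /e/, a front vowel → -iw → *wudpiotejiw*.

wudpiotejiw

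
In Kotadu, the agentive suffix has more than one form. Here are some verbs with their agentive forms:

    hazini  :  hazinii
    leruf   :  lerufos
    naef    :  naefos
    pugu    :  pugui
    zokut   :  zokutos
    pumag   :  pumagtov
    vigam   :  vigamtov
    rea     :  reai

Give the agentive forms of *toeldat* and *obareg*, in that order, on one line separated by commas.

toeldatos, obaregtov

The alternation tracks the final sound of the stem — -os when the stem ends in a voiceless consonant (*leruf*, *naef*, *zokut*); -tov when the stem ends in a voiced consonant (*pumag*, *vigam*); -i when the stem ends in a vowel (*hazini*, *pugu*, *rea*).
*toeldat*: final sound = /t/, a voiceless consonant → -os → *toeldatos*.
*obareg* — final sound /g/ (a voiced consonant) → -tov → *obaregtov*.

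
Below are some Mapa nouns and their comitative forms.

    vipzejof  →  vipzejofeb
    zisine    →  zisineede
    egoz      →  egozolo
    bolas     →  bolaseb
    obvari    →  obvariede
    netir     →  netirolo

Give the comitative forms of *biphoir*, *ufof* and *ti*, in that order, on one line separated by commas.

biphoirolo, ufofeb, tiede

The pattern is voicing of the final sound: -eb when the stem ends in a voiceless consonant (*vipzejof*, *bolas*); -olo when the stem ends in a voiced consonant (*egoz*, *netir*); -ede when the stem ends in a vowel (*zisine*, *obvari*).
Since the final sound of *biphoir* is /r/ (a voiced consonant), it takes -olo, giving *biphoirolo*.
*ufof* — final sound /f/ (a voiceless consonant) → -eb → *ufofeb*.
Since the final sound of *ti* is /i/ (a vowel), it takes -ede, giving *tiede*.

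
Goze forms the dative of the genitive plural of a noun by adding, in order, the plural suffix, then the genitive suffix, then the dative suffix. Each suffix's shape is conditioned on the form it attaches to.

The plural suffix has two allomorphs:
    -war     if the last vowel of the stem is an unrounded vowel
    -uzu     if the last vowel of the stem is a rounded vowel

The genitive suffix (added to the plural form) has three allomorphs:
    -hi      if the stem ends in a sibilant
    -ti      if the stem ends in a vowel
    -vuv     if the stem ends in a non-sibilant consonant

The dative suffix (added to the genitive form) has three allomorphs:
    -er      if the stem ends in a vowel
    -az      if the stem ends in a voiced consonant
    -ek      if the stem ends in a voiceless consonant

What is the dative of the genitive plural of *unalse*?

Since the last vowel of *unalse* is /e/ (an unrounded vowel), it takes -war, giving *unalsewar*.
The final sound of the plural form *unalsewar* is /r/, which is a non-sibilant consonant, so the genitive suffix is -vuv, giving *unalsewarvuv*.
Since the final sound of the genitive form *unalsewarvuv* is /v/ (a voiced consonant), it takes -az, giving *unalsewarvuvaz*.

unalsewarvuvaz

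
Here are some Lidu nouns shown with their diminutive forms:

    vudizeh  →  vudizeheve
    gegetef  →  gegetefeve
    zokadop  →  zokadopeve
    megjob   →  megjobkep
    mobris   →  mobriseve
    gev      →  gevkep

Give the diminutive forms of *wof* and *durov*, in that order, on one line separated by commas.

wofeve, durovkep

Looking at the final consonant of each stem: -eve when the stem ends in a voiceless consonant (*vudizeh*, *gegetef*, *zokadop*, *mobris*); -kep when the stem ends in a voiced consonant (*megjob*, *gev*).
The final consonant of *wof* is /f/, which is voiceless, so the suffix is -eve, giving *wofeve*.
*durov* — final consonant /v/ (voiced) → -kep → *durovkep*.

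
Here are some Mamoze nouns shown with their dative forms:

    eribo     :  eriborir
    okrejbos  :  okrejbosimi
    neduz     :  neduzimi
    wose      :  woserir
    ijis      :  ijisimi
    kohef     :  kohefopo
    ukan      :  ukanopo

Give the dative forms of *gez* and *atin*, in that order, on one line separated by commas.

gezimi, atinopo

The suffix is conditioned by the final sound: -imi when the stem ends in a sibilant (*okrejbos*, *neduz*, *ijis*); -opo when the stem ends in a non-sibilant consonant (*kohef*, *ukan*); -rir when the stem ends in a vowel (*eribo*, *wose*).
*gez* — final sound /z/ (a sibilant) → -imi → *gezimi*.
Since the final sound of *atin* is /n/ (a non-sibilant consonant), it takes -opo, giving *atinopo*.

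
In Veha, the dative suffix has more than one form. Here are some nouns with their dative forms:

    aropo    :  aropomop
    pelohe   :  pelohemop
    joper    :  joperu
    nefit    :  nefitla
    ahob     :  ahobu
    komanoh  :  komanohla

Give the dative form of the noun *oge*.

The suffix is conditioned by the final sound: -la when the stem ends in a voiceless consonant (*nefit*, *komanoh*); -u when the stem ends in a voiced consonant (*joper*, *ahob*); -mop when the stem ends in a vowel (*aropo*, *pelohe*).
*oge* — final sound /e/ (a vowel) → -mop → *ogemop*.

ogemop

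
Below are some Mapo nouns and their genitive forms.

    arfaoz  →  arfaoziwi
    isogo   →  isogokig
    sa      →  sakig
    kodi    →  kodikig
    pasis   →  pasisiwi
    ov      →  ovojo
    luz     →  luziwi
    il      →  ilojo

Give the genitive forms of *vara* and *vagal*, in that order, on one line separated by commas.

varakig, vagalojo

The pattern is sibilance of the final sound: -iwi when the stem ends in a sibilant (*arfaoz*, *pasis*, *luz*); -ojo when the stem ends in a non-sibilant consonant (*ov*, *il*); -kig when the stem ends in a vowel (*isogo*, *sa*, *kodi*).
The final sound of *vara* is /a/, which is a vowel, so the suffix is -kig, giving *varakig*.
Since the final sound of *vagal* is /l/ (a non-sibilant consonant), it takes -ojo, giving *vagalojo*.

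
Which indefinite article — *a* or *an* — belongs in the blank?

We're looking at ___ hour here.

an

The indefinite article is chosen by the initial *sound* of the following word, not its spelling.
*hour* begins with the sound /aʊ/ (silent h) — a vowel sound.
So the article is *an*: We're looking at an hour here.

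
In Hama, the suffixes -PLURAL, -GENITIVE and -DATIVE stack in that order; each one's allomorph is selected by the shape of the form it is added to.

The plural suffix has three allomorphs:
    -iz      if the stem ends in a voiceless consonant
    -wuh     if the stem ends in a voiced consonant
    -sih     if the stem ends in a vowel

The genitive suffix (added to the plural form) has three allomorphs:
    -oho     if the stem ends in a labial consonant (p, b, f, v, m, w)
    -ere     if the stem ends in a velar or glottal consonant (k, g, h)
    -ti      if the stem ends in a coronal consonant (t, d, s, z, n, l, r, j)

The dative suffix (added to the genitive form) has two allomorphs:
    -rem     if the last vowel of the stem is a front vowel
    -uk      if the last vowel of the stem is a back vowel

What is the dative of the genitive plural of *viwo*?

*viwo* — final sound /o/ (a vowel) → -sih → *viwosih*.
Since the final consonant of the plural form *viwosih* is /h/ (velar/glottal), it takes -ere, giving *viwosihere*.
The last vowel of the genitive form *viwosihere* is /e/, which is a front vowel, so the dative suffix is -rem, giving *viwosihererem*.

viwosihererem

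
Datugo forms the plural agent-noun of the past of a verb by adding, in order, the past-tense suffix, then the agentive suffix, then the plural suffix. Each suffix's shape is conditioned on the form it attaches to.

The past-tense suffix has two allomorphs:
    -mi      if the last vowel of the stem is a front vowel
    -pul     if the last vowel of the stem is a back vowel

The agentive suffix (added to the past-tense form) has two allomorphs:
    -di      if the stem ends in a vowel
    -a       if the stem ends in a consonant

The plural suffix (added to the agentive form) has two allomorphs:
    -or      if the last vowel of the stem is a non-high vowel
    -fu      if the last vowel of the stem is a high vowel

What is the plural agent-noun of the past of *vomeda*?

*vomeda* — last vowel /a/ (a back vowel) → -pul → *vomedapul*.
The past-tense form *vomedapul*: final sound = /l/, a consonant → -a → *vomedapula*.
The agentive form *vomedapula*: last vowel = /a/, a non-high vowel → -or → *vomedapulaor*.

vomedapulaor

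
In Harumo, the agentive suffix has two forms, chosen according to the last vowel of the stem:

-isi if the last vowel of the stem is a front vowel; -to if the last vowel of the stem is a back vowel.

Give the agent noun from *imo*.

*imo*: last vowel = /o/, a back vowel → -to → *imoto*.

imoto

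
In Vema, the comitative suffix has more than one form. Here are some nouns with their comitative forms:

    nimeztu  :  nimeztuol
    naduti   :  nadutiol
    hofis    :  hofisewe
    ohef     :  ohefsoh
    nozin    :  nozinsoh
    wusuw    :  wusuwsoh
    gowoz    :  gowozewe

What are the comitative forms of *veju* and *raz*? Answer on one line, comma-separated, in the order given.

vejuol, razewe

Looking at the final sound of each stem: -ewe when the stem ends in a sibilant (*hofis*, *gowoz*); -soh when the stem ends in a non-sibilant consonant (*ohef*, *nozin*, *wusuw*); -ol when the stem ends in a vowel (*nimeztu*, *naduti*).
*veju*: final sound = /u/, a vowel → -ol → *vejuol*.
*raz* — final sound /z/ (a sibilant) → -ewe → *razewe*.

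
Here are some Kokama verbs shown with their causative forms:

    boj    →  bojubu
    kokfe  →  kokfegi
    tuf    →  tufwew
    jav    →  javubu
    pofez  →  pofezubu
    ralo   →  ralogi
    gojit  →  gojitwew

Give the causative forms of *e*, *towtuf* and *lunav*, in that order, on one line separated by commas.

egi, towtufwew, lunavubu

The alternation tracks the final sound of the stem — -wew when the stem ends in a voiceless consonant (*tuf*, *gojit*); -ubu when the stem ends in a voiced consonant (*boj*, *jav*, *pofez*); -gi when the stem ends in a vowel (*kokfe*, *ralo*).
The final sound of *e* is /e/, which is a vowel, so the suffix is -gi, giving *egi*.
The final sound of *towtuf* is /f/, which is a voiceless consonant, so the suffix is -wew, giving *towtufwew*.
The final sound of *lunav* is /v/, which is a voiced consonant, so the suffix is -ubu, giving *lunavubu*.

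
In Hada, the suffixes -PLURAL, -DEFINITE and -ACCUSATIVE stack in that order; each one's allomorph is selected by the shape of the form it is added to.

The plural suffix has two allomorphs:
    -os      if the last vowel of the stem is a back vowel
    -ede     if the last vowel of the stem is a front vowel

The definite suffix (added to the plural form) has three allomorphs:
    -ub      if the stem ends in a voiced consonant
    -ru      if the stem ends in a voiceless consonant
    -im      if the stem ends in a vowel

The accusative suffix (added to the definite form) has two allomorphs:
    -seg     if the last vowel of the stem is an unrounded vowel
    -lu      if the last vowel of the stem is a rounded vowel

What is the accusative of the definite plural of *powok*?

*powok* — last vowel /o/ (a back vowel) → -os → *powokos*.
The final sound of the plural form *powokos* is /s/, which is a voiceless consonant, so the definite suffix is -ru, giving *powokosru*.
The last vowel of the definite form *powokosru* is /u/, which is a rounded vowel, so the accusative suffix is -lu, giving *powokosrulu*.

powokosrulu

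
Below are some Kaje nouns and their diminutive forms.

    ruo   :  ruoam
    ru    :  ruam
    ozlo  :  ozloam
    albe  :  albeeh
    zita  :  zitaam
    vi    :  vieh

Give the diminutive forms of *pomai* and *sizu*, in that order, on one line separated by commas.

The alternation tracks the last vowel of the stem — -eh when the last vowel of the stem is a front vowel (*albe*, *vi*); -am when the last vowel of the stem is a back vowel (*ruo*, *ru*, *ozlo*, *zita*).
The last vowel of *pomai* is /i/, which is a front vowel, so the suffix is -eh, giving *pomaieh*.
Since the last vowel of *sizu* is /u/ (a back vowel), it takes -am, giving *sizuam*.

pomaieh, sizuam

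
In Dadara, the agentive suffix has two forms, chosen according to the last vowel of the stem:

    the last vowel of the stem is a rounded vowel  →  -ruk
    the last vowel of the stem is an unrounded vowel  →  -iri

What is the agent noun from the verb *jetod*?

jetodruk

The last vowel of *jetod* is /o/, which is a rounded vowel, so the suffix is -ruk, giving *jetodruk*.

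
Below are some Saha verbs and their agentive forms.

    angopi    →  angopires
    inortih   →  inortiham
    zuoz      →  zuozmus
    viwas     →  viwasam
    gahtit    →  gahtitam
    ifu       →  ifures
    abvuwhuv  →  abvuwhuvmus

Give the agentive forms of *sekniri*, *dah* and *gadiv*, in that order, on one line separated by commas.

seknirires, daham, gadivmus

The suffix is conditioned by the final sound: -am when the stem ends in a voiceless consonant (*inortih*, *viwas*, *gahtit*); -mus when the stem ends in a voiced consonant (*zuoz*, *abvuwhuv*); -res when the stem ends in a vowel (*angopi*, *ifu*).
*sekniri* — final sound /i/ (a vowel) → -res → *seknirires*.
*dah* — final sound /h/ (a voiceless consonant) → -am → *daham*.
*gadiv*: final sound = /v/, a voiced consonant → -mus → *gadivmus*.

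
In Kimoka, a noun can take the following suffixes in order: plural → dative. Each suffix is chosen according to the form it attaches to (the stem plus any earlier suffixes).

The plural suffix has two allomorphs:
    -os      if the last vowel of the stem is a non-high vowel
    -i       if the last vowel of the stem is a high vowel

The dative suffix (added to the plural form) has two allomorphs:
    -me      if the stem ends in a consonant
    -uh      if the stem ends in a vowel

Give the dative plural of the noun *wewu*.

wewuiuh

*wewu* — last vowel /u/ (a high vowel) → -i → *wewui*.
Since the final sound of the plural form *wewui* is /i/ (a vowel), it takes -uh, giving *wewuiuh*.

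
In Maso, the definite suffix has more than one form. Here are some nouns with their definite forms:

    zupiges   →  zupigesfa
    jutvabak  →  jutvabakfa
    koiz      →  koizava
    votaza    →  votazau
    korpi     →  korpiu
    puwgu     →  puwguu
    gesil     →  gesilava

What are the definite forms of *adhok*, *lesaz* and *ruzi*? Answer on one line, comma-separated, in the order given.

adhokfa, lesazava, ruziu

The alternation tracks the final sound of the stem — -fa when the stem ends in a voiceless consonant (*zupiges*, *jutvabak*); -ava when the stem ends in a voiced consonant (*koiz*, *gesil*); -u when the stem ends in a vowel (*votaza*, *korpi*, *puwgu*).
*adhok* — final sound /k/ (a voiceless consonant) → -fa → *adhokfa*.
*lesaz* — final sound /z/ (a voiced consonant) → -ava → *lesazava*.
*ruzi* — final sound /i/ (a vowel) → -u → *ruziu*.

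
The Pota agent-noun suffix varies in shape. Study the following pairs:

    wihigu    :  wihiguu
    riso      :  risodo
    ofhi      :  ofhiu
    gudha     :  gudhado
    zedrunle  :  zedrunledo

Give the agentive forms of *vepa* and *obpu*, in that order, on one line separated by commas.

vepado, obpuu

Looking at the last vowel of each stem: -u when the last vowel of the stem is a high vowel (*wihigu*, *ofhi*); -do when the last vowel of the stem is a non-high vowel (*riso*, *gudha*, *zedrunle*).
Since the last vowel of *vepa* is /a/ (a non-high vowel), it takes -do, giving *vepado*.
Since the last vowel of *obpu* is /u/ (a high vowel), it takes -u, giving *obpuu*.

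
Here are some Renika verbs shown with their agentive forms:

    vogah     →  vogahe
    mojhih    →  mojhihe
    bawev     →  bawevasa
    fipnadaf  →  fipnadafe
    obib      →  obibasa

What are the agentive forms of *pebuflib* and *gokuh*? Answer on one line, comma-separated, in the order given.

pebuflibasa, gokuhe

The alternation tracks the final consonant of the stem — -e when the stem ends in a voiceless consonant (*vogah*, *mojhih*, *fipnadaf*); -asa when the stem ends in a voiced consonant (*bawev*, *obib*).
The final consonant of *pebuflib* is /b/, which is voiced, so the suffix is -asa, giving *pebuflibasa*.
Since the final consonant of *gokuh* is /h/ (voiceless), it takes -e, giving *gokuhe*.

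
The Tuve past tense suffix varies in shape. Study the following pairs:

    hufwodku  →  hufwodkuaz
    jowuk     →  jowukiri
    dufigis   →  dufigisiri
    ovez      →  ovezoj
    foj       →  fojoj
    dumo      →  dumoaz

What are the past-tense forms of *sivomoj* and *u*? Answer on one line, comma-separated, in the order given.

sivomojoj, uaz

The suffix is conditioned by the final sound: -iri when the stem ends in a voiceless consonant (*jowuk*, *dufigis*); -oj when the stem ends in a voiced consonant (*ovez*, *foj*); -az when the stem ends in a vowel (*hufwodku*, *dumo*).
*sivomoj*: final sound = /j/, a voiced consonant → -oj → *sivomojoj*.
*u*: final sound = /u/, a vowel → -az → *uaz*.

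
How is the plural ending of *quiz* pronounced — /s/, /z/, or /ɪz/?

The stem *quiz* ends in a sibilant (/s, z, ʃ, ʒ, tʃ, dʒ/).
The plural suffix surfaces as /ɪz/ after sibilants, /s/ after other voiceless consonants, and /z/ after other voiced sounds.
So the plural -s on *quiz* is pronounced /ɪz/.

/ɪz/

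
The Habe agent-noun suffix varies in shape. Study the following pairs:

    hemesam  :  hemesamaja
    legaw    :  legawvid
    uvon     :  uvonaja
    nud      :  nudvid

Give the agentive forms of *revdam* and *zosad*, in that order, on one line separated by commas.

revdamaja, zosadvid

The suffix is conditioned by the final consonant: -aja when the stem ends in a nasal (*hemesam*, *uvon*); -vid when the stem ends in a non-nasal consonant (*legaw*, *nud*).
*revdam*: final consonant = /m/, a nasal → -aja → *revdamaja*.
The final consonant of *zosad* is /d/, which is non-nasal, so the suffix is -vid, giving *zosadvid*.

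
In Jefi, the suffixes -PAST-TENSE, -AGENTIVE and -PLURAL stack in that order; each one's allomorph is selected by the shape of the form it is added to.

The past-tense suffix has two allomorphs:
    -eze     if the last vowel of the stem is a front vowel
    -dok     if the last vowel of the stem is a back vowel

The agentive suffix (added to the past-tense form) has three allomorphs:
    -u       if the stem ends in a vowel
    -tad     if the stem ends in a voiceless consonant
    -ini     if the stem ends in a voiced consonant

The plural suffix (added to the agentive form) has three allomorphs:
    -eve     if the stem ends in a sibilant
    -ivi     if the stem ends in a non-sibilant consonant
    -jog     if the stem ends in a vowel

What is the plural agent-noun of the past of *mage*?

The last vowel of *mage* is /e/, which is a front vowel, so the past-tense suffix is -eze, giving *mageeze*.
The past-tense form *mageeze* — final sound /e/ (a vowel) → -u → *mageezeu*.
Since the final sound of the agentive form *mageezeu* is /u/ (a vowel), it takes -jog, giving *mageezeujog*.

mageezeujog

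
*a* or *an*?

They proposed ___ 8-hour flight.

an

The indefinite article is chosen by the initial *sound* of the following word, not its spelling.
The number *8* is spoken "eight", beginning with /eɪt/ — a vowel sound.
So the article is *an*: They proposed an 8-hour flight.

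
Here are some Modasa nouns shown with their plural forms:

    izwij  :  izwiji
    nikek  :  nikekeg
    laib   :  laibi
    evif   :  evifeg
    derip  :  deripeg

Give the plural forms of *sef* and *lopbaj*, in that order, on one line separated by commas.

The alternation tracks the final consonant of the stem — -eg when the stem ends in a voiceless consonant (*nikek*, *evif*, *derip*); -i when the stem ends in a voiced consonant (*izwij*, *laib*).
*sef*: final consonant = /f/, voiceless → -eg → *sefeg*.
The final consonant of *lopbaj* is /j/, which is voiced, so the suffix is -i, giving *lopbaji*.

sefeg, lopbaji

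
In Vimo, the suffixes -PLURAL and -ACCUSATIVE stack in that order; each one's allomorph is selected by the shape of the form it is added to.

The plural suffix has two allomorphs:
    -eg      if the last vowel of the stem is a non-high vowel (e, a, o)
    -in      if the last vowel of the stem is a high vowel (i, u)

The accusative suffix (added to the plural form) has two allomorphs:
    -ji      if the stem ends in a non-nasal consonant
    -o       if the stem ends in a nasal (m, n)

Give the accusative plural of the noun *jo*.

joegji

*jo* — last vowel /o/ (a non-high vowel) → -eg → *joeg*.
The plural form *joeg*: final consonant = /g/, non-nasal → -ji → *joegji*.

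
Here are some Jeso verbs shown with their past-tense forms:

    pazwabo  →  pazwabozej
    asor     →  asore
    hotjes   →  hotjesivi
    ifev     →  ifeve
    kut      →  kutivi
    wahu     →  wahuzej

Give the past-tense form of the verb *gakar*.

The pattern is voicing of the final sound: -ivi when the stem ends in a voiceless consonant (*hotjes*, *kut*); -e when the stem ends in a voiced consonant (*asor*, *ifev*); -zej when the stem ends in a vowel (*pazwabo*, *wahu*).
*gakar*: final sound = /r/, a voiced consonant → -e → *gakare*.

gakare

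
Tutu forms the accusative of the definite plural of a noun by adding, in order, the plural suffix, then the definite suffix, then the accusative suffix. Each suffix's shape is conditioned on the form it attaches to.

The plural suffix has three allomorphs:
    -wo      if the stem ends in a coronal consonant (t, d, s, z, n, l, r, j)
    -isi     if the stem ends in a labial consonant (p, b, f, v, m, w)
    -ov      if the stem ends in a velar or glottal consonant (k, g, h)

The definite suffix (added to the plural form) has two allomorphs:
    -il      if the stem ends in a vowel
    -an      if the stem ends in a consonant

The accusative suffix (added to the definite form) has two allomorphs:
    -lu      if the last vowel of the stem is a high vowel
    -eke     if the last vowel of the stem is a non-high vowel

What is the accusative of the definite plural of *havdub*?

*havdub* — final consonant /b/ (labial) → -isi → *havdubisi*.
The plural form *havdubisi* — final sound /i/ (a vowel) → -il → *havdubisiil*.
The definite form *havdubisiil*: last vowel = /i/, a high vowel → -lu → *havdubisiillu*.

havdubisiillu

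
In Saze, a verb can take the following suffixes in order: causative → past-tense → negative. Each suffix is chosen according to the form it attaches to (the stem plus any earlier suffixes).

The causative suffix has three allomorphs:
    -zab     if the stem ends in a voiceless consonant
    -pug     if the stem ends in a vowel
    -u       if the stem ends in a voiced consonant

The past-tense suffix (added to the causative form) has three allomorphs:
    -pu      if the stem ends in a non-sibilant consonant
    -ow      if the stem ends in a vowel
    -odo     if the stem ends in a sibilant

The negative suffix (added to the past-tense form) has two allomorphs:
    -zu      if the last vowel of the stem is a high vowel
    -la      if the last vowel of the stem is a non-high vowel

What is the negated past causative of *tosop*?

tosopzabpuzu

*tosop* — final sound /p/ (a voiceless consonant) → -zab → *tosopzab*.
The final sound of the causative form *tosopzab* is /b/, which is a non-sibilant consonant, so the past-tense suffix is -pu, giving *tosopzabpu*.
The past-tense form *tosopzabpu* — last vowel /u/ (a high vowel) → -zu → *tosopzabpuzu*.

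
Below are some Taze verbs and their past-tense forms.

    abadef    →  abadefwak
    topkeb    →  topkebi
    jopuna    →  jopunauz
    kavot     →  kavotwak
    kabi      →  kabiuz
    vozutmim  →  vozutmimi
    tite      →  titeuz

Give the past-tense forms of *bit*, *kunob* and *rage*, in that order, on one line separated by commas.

The pattern is voicing of the final sound: -wak when the stem ends in a voiceless consonant (*abadef*, *kavot*); -i when the stem ends in a voiced consonant (*topkeb*, *vozutmim*); -uz when the stem ends in a vowel (*jopuna*, *kabi*, *tite*).
*bit*: final sound = /t/, a voiceless consonant → -wak → *bitwak*.
Since the final sound of *kunob* is /b/ (a voiced consonant), it takes -i, giving *kunobi*.
*rage*: final sound = /e/, a vowel → -uz → *rageuz*.

bitwak, kunobi, rageuz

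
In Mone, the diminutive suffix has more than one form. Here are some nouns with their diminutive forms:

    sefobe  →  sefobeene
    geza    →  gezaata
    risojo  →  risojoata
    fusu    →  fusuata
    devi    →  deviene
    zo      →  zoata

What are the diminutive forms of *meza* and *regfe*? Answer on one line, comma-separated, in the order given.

mezaata, regfeene

The pattern is front/back vowel harmony: -ene when the last vowel of the stem is a front vowel (*sefobe*, *devi*); -ata when the last vowel of the stem is a back vowel (*geza*, *risojo*, *fusu*, *zo*).
*meza*: last vowel = /a/, a back vowel → -ata → *mezaata*.
*regfe*: last vowel = /e/, a front vowel → -ene → *regfeene*.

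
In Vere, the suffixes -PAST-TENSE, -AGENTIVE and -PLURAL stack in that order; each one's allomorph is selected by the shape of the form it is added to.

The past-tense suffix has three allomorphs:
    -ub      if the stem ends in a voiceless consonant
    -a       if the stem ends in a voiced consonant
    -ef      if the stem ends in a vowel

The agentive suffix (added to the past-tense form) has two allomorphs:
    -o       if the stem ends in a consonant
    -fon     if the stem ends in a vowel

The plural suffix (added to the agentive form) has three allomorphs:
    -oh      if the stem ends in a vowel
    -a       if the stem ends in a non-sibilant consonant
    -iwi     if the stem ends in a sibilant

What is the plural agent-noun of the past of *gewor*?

Since the final sound of *gewor* is /r/ (a voiced consonant), it takes -a, giving *gewora*.
The past-tense form *gewora* — final sound /a/ (a vowel) → -fon → *geworafon*.
The agentive form *geworafon*: final sound = /n/, a non-sibilant consonant → -a → *geworafona*.

geworafona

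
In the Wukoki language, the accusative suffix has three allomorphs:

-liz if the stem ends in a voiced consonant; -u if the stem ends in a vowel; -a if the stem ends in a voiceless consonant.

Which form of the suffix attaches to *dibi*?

-u

Since the final sound of *dibi* is /i/ (a vowel), it takes -u.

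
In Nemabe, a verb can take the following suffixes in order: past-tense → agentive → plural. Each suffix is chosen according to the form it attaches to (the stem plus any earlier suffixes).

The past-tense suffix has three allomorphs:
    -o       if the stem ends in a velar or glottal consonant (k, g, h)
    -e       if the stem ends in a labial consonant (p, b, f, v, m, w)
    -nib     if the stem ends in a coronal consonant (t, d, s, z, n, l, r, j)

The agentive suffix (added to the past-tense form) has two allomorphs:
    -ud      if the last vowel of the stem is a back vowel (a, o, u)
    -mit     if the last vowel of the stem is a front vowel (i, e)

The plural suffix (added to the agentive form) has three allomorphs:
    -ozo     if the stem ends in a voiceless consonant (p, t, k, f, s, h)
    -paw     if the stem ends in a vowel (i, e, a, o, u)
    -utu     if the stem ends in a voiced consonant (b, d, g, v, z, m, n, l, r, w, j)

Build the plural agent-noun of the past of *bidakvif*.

bidakvifemitozo

*bidakvif*: final consonant = /f/, labial → -e → *bidakvife*.
The past-tense form *bidakvife* — last vowel /e/ (a front vowel) → -mit → *bidakvifemit*.
The agentive form *bidakvifemit*: final sound = /t/, a voiceless consonant → -ozo → *bidakvifemitozo*.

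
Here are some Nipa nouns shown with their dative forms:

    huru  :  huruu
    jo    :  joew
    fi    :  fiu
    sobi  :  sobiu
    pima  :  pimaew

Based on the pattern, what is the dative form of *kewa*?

The pattern is height harmony: -u when the last vowel of the stem is a high vowel (*huru*, *fi*, *sobi*); -ew when the last vowel of the stem is a non-high vowel (*jo*, *pima*).
*kewa*: last vowel = /a/, a non-high vowel → -ew → *kewaew*.

kewaew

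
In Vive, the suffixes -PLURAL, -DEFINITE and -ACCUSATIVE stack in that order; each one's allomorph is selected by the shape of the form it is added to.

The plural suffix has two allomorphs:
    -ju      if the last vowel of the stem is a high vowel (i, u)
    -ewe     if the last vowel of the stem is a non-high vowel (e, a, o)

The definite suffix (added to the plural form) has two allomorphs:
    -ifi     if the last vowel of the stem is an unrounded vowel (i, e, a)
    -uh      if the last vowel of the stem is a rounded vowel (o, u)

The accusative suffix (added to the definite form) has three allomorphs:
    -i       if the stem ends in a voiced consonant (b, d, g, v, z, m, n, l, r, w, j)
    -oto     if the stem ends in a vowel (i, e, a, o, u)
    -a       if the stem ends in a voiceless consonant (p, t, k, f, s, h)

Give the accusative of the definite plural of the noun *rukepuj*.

Since the last vowel of *rukepuj* is /u/ (a high vowel), it takes -ju, giving *rukepujju*.
The plural form *rukepujju*: last vowel = /u/, a rounded vowel → -uh → *rukepujjuuh*.
The definite form *rukepujjuuh*: final sound = /h/, a voiceless consonant → -a → *rukepujjuuha*.

rukepujjuuha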